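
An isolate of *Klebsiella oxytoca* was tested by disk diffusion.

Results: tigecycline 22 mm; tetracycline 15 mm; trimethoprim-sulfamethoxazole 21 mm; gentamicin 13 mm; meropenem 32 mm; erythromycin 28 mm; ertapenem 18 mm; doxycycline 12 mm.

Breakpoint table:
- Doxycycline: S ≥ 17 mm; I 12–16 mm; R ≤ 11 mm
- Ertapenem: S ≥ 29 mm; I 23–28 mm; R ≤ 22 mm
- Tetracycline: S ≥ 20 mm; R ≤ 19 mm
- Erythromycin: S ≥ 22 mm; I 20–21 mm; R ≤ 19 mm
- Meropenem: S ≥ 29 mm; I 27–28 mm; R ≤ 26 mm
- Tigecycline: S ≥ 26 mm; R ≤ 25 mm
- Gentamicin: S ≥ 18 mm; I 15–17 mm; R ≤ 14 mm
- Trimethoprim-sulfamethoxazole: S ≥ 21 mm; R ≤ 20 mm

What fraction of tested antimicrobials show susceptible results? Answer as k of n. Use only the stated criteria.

3 of 8

Tigecycline: 22 mm is ≤ 25 mm ⇒ R
Tetracycline: 15 mm is ≤ 19 mm — R
Trimethoprim-sulfamethoxazole (21 mm) ≥ 21 mm — S
Gentamicin (13 mm) ≤ 14 mm → Resistant
Meropenem (32 mm) ≥ 29 mm → susceptible
Erythromycin (28 mm) ≥ 22 mm → Susceptible
Ertapenem 18 mm: ≤ 22 mm — R
Doxycycline 12 mm: in 12–16 mm ⇒ I
Susceptible: 3/8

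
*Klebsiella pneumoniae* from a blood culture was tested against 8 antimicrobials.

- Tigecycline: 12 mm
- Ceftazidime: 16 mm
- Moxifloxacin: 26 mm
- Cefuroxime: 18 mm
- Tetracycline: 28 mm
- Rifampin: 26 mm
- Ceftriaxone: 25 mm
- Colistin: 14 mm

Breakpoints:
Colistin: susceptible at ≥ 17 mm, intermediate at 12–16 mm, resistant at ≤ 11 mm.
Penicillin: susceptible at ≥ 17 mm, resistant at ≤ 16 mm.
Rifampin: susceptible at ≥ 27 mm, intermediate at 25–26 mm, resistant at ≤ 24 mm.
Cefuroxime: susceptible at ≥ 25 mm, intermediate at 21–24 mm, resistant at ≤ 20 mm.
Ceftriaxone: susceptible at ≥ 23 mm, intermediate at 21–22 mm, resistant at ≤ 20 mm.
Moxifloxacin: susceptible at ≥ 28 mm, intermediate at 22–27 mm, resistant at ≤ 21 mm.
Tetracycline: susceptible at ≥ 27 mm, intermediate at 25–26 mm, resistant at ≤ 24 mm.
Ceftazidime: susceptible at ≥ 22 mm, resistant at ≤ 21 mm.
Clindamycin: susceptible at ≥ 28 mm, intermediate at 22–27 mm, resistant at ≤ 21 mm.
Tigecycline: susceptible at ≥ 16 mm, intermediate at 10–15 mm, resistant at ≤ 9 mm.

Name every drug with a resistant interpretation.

Tigecycline 12 mm: in 10–15 mm → Intermediate
Ceftazidime 16 mm: ≤ 21 mm — resistant
Moxifloxacin (26 mm) in 22–27 mm → intermediate
Cefuroxime: 18 mm is ≤ 20 mm — Resistant
Tetracycline 28 mm: ≥ 27 mm ⇒ S
Rifampin: 26 mm is in 25–26 mm ⇒ Intermediate
Ceftriaxone (25 mm) ≥ 23 mm — susceptible
Colistin (14 mm) in 12–16 mm ⇒ I

ceftazidime, cefuroxime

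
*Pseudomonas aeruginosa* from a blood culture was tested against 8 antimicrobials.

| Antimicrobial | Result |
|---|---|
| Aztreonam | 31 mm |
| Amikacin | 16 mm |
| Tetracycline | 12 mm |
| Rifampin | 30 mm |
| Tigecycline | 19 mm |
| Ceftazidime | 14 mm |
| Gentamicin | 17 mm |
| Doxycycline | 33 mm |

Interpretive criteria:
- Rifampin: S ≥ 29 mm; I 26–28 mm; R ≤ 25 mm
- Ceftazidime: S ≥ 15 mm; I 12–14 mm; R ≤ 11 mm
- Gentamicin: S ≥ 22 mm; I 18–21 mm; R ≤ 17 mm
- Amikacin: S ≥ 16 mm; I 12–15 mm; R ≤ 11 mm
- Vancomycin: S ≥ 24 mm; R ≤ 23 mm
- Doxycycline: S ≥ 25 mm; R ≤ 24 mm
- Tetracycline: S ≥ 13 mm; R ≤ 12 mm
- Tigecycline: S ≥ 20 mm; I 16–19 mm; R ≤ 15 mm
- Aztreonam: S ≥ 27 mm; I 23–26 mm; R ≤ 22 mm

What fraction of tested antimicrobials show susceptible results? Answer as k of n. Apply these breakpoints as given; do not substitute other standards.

Aztreonam (31 mm) ≥ 27 mm → Susceptible
Amikacin (16 mm) ≥ 16 mm → S
Tetracycline 12 mm: ≤ 12 mm — resistant
Rifampin: 30 mm is ≥ 29 mm — Susceptible
Tigecycline (19 mm) in 16–19 mm — I
Ceftazidime: 14 mm is in 12–14 mm — Intermediate
Gentamicin (17 mm) ≤ 17 mm ⇒ Resistant
Doxycycline 33 mm: ≥ 25 mm → S
Susceptible: 4/8

4 of 8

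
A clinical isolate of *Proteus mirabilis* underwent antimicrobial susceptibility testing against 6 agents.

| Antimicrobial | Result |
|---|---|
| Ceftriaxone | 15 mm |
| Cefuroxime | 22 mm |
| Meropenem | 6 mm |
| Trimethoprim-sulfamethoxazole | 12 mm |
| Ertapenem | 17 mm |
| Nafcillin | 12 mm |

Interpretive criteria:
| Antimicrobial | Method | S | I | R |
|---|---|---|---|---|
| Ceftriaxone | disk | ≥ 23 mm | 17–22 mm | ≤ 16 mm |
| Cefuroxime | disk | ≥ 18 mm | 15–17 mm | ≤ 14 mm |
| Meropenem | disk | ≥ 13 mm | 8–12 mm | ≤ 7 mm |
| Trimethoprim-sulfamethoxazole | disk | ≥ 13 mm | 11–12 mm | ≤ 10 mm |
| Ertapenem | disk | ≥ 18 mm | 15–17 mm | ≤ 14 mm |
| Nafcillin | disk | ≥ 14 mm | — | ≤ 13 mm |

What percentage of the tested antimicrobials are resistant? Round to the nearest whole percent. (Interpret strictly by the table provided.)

50%

Ceftriaxone 15 mm: ≤ 16 mm — resistant
Cefuroxime: 22 mm is ≥ 18 mm ⇒ Susceptible
Meropenem: 6 mm is ≤ 7 mm — resistant
Trimethoprim-sulfamethoxazole: 12 mm is in 11–12 mm — intermediate
Ertapenem (17 mm) in 15–17 mm — intermediate
Nafcillin: 12 mm is ≤ 13 mm ⇒ Resistant
Resistant: 3/6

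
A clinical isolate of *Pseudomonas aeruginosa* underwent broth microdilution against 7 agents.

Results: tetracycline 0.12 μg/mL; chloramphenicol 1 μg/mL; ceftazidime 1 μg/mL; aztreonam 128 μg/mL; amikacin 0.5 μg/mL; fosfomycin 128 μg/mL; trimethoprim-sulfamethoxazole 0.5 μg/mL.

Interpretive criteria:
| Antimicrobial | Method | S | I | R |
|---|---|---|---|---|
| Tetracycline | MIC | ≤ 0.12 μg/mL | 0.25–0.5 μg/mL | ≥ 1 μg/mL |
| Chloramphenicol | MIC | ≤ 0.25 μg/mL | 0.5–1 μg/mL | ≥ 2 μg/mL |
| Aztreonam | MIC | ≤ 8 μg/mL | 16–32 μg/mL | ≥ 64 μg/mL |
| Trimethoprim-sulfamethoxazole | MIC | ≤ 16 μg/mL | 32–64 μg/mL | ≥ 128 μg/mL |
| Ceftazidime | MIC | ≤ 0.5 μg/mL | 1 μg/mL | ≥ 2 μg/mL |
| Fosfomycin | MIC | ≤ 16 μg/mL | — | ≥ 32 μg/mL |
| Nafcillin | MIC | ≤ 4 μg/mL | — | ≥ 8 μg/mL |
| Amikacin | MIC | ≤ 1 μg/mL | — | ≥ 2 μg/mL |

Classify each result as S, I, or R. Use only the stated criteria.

Tetracycline (0.12 μg/mL) ≤ 0.12 μg/mL — susceptible
Chloramphenicol (1 μg/mL) in 0.5–1 μg/mL ⇒ Intermediate
Ceftazidime 1 μg/mL: = 1 μg/mL → Intermediate
Aztreonam 128 μg/mL: ≥ 64 μg/mL — Resistant
Amikacin (0.5 μg/mL) ≤ 1 μg/mL → Susceptible
Fosfomycin (128 μg/mL) ≥ 32 μg/mL ⇒ resistant
Trimethoprim-sulfamethoxazole 0.5 μg/mL: ≤ 16 μg/mL — Susceptible

S, I, I, R, S, R, S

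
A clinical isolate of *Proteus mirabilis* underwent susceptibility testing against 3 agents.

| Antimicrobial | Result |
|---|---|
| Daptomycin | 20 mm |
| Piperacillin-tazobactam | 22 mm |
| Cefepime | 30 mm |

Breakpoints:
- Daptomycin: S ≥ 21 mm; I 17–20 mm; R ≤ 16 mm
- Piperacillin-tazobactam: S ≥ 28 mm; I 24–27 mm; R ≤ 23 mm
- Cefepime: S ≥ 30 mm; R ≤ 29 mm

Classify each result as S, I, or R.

I, R, S

Daptomycin 20 mm: in 17–20 mm — intermediate
Piperacillin-tazobactam (22 mm) ≤ 23 mm ⇒ R
Cefepime (30 mm) ≥ 30 mm → S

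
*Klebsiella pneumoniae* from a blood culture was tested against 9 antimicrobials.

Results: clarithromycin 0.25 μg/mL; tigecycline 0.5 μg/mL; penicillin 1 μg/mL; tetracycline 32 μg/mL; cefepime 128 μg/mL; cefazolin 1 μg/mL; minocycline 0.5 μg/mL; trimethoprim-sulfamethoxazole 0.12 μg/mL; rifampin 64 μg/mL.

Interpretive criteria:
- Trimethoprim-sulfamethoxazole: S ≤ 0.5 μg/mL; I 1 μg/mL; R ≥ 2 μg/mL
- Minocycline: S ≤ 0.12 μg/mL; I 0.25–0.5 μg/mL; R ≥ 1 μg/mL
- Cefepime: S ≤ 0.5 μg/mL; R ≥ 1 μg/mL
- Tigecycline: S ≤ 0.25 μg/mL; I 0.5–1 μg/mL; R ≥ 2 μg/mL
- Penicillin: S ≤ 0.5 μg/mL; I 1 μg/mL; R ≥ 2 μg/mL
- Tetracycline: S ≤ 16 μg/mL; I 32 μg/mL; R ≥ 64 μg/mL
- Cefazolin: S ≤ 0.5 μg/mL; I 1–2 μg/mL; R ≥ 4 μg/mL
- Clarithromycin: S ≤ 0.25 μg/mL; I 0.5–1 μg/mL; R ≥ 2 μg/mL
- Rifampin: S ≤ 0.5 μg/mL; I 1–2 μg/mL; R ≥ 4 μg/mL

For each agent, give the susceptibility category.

S, I, I, I, R, I, I, S, R

Clarithromycin (0.25 μg/mL) ≤ 0.25 μg/mL ⇒ Susceptible
Tigecycline (0.5 μg/mL) in 0.5–1 μg/mL → I
Penicillin 1 μg/mL: = 1 μg/mL → Intermediate
Tetracycline (32 μg/mL) = 32 μg/mL → I
Cefepime 128 μg/mL: ≥ 1 μg/mL ⇒ R
Cefazolin 1 μg/mL: in 1–2 μg/mL ⇒ intermediate
Minocycline (0.5 μg/mL) in 0.25–0.5 μg/mL — intermediate
Trimethoprim-sulfamethoxazole 0.12 μg/mL: ≤ 0.5 μg/mL — S
Rifampin (64 μg/mL) ≥ 4 μg/mL ⇒ Resistant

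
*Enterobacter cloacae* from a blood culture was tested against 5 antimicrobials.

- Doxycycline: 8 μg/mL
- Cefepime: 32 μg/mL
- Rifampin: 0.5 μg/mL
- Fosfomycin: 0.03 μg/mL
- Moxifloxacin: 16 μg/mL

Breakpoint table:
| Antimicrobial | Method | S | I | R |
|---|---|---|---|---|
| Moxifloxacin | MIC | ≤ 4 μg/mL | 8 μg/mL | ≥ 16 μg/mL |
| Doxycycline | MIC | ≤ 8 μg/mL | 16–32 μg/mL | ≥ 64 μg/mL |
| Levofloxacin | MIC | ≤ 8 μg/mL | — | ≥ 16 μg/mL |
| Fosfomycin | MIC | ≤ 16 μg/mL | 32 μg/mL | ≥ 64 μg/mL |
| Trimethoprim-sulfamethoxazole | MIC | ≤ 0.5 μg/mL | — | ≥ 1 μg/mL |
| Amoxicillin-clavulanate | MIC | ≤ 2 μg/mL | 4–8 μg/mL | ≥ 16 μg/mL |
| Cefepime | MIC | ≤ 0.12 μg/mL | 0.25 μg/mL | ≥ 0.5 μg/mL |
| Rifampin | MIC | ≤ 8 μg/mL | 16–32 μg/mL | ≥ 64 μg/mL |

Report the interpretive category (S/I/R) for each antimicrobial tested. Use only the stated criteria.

Doxycycline 8 μg/mL: ≤ 8 μg/mL → S
Cefepime: 32 μg/mL is ≥ 0.5 μg/mL → Resistant
Rifampin 0.5 μg/mL: ≤ 8 μg/mL → Susceptible
Fosfomycin: 0.03 μg/mL is ≤ 16 μg/mL → Susceptible
Moxifloxacin (16 μg/mL) ≥ 16 μg/mL ⇒ R

S, R, S, S, R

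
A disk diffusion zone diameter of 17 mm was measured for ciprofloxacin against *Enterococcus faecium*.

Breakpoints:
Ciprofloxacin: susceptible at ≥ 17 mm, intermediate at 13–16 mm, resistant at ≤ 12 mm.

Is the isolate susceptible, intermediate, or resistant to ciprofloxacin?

S

Ciprofloxacin (17 mm) ≥ 17 mm ⇒ S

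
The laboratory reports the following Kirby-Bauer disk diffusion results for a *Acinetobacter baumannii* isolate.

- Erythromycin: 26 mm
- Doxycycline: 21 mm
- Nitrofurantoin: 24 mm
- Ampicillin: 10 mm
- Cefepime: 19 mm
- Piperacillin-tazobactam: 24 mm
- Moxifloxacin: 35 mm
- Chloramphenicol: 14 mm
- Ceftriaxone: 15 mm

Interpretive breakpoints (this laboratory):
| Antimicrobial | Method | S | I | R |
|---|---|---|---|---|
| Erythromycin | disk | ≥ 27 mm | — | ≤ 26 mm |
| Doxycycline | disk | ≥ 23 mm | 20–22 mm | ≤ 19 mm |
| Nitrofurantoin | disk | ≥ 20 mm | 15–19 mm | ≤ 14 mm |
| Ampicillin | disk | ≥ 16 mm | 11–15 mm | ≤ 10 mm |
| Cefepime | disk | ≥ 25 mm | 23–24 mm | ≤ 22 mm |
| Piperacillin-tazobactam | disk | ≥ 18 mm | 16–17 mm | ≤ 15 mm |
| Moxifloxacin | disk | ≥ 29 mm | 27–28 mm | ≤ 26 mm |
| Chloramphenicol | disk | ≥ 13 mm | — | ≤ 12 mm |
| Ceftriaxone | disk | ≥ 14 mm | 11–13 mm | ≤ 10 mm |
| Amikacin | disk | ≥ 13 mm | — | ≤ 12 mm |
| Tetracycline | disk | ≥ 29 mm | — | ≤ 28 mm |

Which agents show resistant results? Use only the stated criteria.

Erythromycin: 26 mm is ≤ 26 mm ⇒ R
Doxycycline (21 mm) in 20–22 mm → intermediate
Nitrofurantoin: 24 mm is ≥ 20 mm — susceptible
Ampicillin: 10 mm is ≤ 10 mm → resistant
Cefepime (19 mm) ≤ 22 mm — R
Piperacillin-tazobactam (24 mm) ≥ 18 mm — susceptible
Moxifloxacin: 35 mm is ≥ 29 mm → S
Chloramphenicol (14 mm) ≥ 13 mm ⇒ susceptible
Ceftriaxone 15 mm: ≥ 14 mm → S

erythromycin, ampicillin, cefepime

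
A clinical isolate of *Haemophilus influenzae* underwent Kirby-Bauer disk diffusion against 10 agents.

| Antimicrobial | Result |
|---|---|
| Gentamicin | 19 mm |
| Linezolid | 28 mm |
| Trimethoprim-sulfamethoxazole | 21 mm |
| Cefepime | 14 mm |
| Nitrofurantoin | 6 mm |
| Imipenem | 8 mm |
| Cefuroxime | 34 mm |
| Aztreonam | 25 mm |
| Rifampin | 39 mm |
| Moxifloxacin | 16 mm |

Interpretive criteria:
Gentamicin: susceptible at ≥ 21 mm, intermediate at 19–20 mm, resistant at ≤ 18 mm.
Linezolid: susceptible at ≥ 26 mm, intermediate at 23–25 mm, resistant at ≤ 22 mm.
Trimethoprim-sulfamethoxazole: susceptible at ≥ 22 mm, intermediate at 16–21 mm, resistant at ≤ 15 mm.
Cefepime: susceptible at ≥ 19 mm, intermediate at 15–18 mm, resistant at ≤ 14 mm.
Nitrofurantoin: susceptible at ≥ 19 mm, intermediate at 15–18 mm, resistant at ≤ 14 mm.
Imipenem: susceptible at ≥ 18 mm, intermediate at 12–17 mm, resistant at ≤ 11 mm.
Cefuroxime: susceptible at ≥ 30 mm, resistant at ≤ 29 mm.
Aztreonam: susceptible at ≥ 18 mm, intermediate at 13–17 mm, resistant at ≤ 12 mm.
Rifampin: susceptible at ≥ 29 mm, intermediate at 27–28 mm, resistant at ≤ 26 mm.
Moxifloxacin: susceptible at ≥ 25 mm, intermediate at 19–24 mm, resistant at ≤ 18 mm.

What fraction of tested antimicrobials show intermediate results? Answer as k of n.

2 of 10

Gentamicin 19 mm: in 19–20 mm → I
Linezolid 28 mm: ≥ 26 mm → susceptible
Trimethoprim-sulfamethoxazole: 21 mm is in 16–21 mm — intermediate
Cefepime 14 mm: ≤ 14 mm → Resistant
Nitrofurantoin: 6 mm is ≤ 14 mm → R
Imipenem (8 mm) ≤ 11 mm ⇒ resistant
Cefuroxime 34 mm: ≥ 30 mm ⇒ susceptible
Aztreonam (25 mm) ≥ 18 mm — susceptible
Rifampin 39 mm: ≥ 29 mm — S
Moxifloxacin (16 mm) ≤ 18 mm → R
Intermediate: 2/10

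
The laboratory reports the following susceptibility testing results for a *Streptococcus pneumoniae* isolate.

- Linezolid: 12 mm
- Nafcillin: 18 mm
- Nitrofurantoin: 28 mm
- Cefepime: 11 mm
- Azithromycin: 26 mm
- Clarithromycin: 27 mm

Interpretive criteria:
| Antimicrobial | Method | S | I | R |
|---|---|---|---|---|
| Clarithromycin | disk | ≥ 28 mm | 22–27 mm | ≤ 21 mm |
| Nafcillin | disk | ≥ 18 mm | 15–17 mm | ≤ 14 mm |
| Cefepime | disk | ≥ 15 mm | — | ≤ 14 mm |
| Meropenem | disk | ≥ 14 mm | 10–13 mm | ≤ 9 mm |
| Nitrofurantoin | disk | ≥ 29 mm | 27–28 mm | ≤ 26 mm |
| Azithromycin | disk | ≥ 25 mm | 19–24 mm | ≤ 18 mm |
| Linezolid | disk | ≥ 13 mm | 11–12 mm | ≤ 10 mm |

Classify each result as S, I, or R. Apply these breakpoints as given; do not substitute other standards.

I, S, I, R, S, I

Linezolid 12 mm: in 11–12 mm ⇒ intermediate
Nafcillin 18 mm: ≥ 18 mm ⇒ Susceptible
Nitrofurantoin (28 mm) in 27–28 mm — I
Cefepime: 11 mm is ≤ 14 mm ⇒ R
Azithromycin 26 mm: ≥ 25 mm ⇒ Susceptible
Clarithromycin: 27 mm is in 22–27 mm ⇒ intermediate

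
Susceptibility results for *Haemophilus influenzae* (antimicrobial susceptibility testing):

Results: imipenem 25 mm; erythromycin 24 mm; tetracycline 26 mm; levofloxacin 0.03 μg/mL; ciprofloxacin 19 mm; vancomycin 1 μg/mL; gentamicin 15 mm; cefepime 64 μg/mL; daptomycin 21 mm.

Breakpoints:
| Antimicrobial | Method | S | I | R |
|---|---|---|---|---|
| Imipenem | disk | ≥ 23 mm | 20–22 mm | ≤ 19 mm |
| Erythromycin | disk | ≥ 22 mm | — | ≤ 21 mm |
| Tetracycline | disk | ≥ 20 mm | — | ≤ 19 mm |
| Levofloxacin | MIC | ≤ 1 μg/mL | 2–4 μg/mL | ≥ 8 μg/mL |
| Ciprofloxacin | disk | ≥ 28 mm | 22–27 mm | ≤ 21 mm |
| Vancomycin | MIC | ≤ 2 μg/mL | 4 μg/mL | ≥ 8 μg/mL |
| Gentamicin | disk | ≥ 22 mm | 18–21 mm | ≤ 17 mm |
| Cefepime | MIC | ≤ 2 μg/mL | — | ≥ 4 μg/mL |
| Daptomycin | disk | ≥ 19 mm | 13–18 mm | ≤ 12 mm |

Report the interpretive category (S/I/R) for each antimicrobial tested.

Imipenem 25 mm: ≥ 23 mm → susceptible
Erythromycin: 24 mm is ≥ 22 mm → S
Tetracycline (26 mm) ≥ 20 mm — Susceptible
Levofloxacin (0.03 μg/mL) ≤ 1 μg/mL — S
Ciprofloxacin: 19 mm is ≤ 21 mm → Resistant
Vancomycin 1 μg/mL: ≤ 2 μg/mL ⇒ S
Gentamicin (15 mm) ≤ 17 mm ⇒ R
Cefepime 64 μg/mL: ≥ 4 μg/mL — R
Daptomycin 21 mm: ≥ 19 mm ⇒ S

S, S, S, S, R, S, R, R, S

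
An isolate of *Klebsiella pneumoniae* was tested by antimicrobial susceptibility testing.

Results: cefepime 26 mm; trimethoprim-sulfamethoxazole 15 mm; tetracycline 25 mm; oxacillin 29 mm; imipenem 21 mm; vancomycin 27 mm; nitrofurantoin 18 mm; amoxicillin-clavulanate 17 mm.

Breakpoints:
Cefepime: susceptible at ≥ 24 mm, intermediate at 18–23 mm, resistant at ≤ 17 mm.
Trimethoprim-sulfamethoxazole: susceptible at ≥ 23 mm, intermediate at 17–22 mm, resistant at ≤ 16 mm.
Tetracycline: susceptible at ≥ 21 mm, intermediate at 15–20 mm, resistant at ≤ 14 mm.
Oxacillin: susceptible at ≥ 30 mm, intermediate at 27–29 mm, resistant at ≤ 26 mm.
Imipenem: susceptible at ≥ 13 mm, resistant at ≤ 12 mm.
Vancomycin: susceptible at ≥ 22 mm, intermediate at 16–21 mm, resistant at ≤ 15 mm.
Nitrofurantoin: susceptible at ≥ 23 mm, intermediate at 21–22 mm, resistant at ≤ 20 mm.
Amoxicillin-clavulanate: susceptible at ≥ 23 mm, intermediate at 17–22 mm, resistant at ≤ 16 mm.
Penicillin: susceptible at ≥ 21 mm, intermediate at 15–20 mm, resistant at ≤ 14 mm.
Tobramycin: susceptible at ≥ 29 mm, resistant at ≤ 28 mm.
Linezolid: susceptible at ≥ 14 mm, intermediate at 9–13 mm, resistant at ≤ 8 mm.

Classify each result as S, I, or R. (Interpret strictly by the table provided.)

S, R, S, I, S, S, R, I

Cefepime 26 mm: ≥ 24 mm ⇒ susceptible
Trimethoprim-sulfamethoxazole: 15 mm is ≤ 16 mm → resistant
Tetracycline 25 mm: ≥ 21 mm ⇒ susceptible
Oxacillin 29 mm: in 27–29 mm ⇒ Intermediate
Imipenem 21 mm: ≥ 13 mm ⇒ S
Vancomycin 27 mm: ≥ 22 mm → Susceptible
Nitrofurantoin (18 mm) ≤ 20 mm → Resistant
Amoxicillin-clavulanate: 17 mm is in 17–22 mm — intermediate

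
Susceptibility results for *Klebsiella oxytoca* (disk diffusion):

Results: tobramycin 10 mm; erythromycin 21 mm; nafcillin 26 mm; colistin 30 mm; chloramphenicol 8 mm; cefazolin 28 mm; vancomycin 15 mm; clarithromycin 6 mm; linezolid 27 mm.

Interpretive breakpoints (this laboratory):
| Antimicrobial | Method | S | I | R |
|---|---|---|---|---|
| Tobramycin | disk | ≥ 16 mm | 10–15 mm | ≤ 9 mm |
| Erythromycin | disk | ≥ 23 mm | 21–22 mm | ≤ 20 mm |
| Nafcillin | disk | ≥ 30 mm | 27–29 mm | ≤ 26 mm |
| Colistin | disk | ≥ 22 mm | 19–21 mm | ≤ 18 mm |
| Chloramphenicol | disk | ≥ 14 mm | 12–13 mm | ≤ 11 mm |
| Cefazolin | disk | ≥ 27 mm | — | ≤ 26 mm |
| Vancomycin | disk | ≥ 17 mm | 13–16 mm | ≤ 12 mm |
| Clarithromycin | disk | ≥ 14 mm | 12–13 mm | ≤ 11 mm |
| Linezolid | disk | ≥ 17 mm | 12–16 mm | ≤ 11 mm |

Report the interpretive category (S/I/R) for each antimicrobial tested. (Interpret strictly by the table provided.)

Tobramycin: 10 mm is in 10–15 mm — I
Erythromycin: 21 mm is in 21–22 mm — intermediate
Nafcillin: 26 mm is ≤ 26 mm — R
Colistin 30 mm: ≥ 22 mm → S
Chloramphenicol 8 mm: ≤ 11 mm — R
Cefazolin: 28 mm is ≥ 27 mm → susceptible
Vancomycin (15 mm) in 13–16 mm ⇒ intermediate
Clarithromycin (6 mm) ≤ 11 mm — resistant
Linezolid (27 mm) ≥ 17 mm — S

I, I, R, S, R, S, I, R, S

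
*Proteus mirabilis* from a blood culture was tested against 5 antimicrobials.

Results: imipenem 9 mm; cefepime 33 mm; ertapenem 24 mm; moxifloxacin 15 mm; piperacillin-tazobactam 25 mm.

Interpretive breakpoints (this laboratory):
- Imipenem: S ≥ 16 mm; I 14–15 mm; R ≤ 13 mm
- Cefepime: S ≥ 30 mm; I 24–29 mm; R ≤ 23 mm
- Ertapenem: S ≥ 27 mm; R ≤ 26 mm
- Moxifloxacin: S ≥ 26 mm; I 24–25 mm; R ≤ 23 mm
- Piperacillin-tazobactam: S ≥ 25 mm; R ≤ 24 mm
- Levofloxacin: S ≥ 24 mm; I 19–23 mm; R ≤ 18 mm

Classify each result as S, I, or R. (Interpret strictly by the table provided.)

Imipenem 9 mm: ≤ 13 mm — R
Cefepime 33 mm: ≥ 30 mm — Susceptible
Ertapenem (24 mm) ≤ 26 mm — R
Moxifloxacin 15 mm: ≤ 23 mm ⇒ resistant
Piperacillin-tazobactam (25 mm) ≥ 25 mm → S

R, S, R, R, S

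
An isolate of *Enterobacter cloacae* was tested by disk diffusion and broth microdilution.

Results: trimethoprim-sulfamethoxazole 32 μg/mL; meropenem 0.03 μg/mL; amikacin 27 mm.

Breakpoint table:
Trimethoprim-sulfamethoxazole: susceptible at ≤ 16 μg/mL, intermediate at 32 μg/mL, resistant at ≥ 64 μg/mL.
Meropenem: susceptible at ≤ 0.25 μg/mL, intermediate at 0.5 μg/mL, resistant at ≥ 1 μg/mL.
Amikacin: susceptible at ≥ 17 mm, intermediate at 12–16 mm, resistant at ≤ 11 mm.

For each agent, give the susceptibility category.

I, S, S

Trimethoprim-sulfamethoxazole 32 μg/mL: = 32 μg/mL → Intermediate
Meropenem 0.03 μg/mL: ≤ 0.25 μg/mL — Susceptible
Amikacin (27 mm) ≥ 17 mm ⇒ S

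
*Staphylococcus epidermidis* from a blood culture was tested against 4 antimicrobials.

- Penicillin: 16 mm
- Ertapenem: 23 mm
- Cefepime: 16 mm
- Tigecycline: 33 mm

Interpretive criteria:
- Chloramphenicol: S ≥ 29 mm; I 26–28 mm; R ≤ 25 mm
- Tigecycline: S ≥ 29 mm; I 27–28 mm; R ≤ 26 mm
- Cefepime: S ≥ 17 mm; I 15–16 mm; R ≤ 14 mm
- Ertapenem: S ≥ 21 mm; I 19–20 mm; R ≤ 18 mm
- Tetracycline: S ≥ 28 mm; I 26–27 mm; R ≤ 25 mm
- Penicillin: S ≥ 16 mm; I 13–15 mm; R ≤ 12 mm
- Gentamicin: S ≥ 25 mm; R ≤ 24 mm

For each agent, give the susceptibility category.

S, S, I, S

Penicillin: 16 mm is ≥ 16 mm — susceptible
Ertapenem 23 mm: ≥ 21 mm → susceptible
Cefepime (16 mm) in 15–16 mm ⇒ I
Tigecycline 33 mm: ≥ 29 mm — susceptible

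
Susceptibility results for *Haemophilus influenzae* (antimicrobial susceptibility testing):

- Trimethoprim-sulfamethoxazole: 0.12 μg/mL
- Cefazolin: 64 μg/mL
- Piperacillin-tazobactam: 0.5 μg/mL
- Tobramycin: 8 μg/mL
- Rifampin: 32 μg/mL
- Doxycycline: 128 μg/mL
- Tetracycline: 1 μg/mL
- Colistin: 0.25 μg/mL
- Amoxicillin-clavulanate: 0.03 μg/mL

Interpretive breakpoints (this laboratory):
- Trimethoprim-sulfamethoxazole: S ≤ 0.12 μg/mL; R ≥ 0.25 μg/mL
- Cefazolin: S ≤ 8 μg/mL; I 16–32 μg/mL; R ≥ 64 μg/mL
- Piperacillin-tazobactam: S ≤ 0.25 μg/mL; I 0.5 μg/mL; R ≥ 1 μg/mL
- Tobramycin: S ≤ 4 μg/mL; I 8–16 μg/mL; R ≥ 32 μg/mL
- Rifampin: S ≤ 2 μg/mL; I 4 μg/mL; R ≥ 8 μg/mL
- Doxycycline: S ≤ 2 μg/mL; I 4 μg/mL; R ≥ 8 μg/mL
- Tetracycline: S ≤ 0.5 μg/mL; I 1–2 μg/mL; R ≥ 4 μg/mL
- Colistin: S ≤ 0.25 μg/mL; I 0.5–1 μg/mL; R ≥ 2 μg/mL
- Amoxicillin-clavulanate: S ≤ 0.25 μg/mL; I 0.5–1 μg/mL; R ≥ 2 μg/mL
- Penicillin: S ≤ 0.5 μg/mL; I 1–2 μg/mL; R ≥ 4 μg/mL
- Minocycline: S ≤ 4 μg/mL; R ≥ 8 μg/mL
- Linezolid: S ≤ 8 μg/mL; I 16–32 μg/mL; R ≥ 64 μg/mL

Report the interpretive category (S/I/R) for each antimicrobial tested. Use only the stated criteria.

Trimethoprim-sulfamethoxazole 0.12 μg/mL: ≤ 0.12 μg/mL → susceptible
Cefazolin (64 μg/mL) ≥ 64 μg/mL ⇒ Resistant
Piperacillin-tazobactam: 0.5 μg/mL is = 0.5 μg/mL ⇒ Intermediate
Tobramycin (8 μg/mL) in 8–16 μg/mL — I
Rifampin 32 μg/mL: ≥ 8 μg/mL — R
Doxycycline 128 μg/mL: ≥ 8 μg/mL — Resistant
Tetracycline: 1 μg/mL is in 1–2 μg/mL — Intermediate
Colistin (0.25 μg/mL) ≤ 0.25 μg/mL — S
Amoxicillin-clavulanate: 0.03 μg/mL is ≤ 0.25 μg/mL ⇒ Susceptible

S, R, I, I, R, R, I, S, S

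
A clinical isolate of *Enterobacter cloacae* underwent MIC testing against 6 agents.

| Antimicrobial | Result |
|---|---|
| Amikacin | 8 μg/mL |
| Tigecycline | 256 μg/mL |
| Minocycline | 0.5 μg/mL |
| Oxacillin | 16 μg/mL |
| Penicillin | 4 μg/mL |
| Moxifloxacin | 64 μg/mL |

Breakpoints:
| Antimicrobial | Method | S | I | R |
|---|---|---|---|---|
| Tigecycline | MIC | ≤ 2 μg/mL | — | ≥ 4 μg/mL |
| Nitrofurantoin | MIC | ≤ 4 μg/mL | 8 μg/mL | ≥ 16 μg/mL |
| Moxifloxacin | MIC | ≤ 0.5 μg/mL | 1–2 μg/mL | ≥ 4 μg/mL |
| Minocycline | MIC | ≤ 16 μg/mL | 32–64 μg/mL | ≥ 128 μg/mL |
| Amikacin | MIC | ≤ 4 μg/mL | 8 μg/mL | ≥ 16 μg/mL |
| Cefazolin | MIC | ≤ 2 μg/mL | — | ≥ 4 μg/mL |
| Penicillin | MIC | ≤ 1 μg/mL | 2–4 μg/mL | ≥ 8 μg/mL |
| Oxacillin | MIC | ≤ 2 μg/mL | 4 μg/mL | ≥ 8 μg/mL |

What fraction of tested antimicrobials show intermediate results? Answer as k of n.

2 of 6

Amikacin 8 μg/mL: = 8 μg/mL ⇒ intermediate
Tigecycline (256 μg/mL) ≥ 4 μg/mL ⇒ R
Minocycline 0.5 μg/mL: ≤ 16 μg/mL → Susceptible
Oxacillin (16 μg/mL) ≥ 8 μg/mL — R
Penicillin 4 μg/mL: in 2–4 μg/mL — intermediate
Moxifloxacin 64 μg/mL: ≥ 4 μg/mL → Resistant
Intermediate: 2/6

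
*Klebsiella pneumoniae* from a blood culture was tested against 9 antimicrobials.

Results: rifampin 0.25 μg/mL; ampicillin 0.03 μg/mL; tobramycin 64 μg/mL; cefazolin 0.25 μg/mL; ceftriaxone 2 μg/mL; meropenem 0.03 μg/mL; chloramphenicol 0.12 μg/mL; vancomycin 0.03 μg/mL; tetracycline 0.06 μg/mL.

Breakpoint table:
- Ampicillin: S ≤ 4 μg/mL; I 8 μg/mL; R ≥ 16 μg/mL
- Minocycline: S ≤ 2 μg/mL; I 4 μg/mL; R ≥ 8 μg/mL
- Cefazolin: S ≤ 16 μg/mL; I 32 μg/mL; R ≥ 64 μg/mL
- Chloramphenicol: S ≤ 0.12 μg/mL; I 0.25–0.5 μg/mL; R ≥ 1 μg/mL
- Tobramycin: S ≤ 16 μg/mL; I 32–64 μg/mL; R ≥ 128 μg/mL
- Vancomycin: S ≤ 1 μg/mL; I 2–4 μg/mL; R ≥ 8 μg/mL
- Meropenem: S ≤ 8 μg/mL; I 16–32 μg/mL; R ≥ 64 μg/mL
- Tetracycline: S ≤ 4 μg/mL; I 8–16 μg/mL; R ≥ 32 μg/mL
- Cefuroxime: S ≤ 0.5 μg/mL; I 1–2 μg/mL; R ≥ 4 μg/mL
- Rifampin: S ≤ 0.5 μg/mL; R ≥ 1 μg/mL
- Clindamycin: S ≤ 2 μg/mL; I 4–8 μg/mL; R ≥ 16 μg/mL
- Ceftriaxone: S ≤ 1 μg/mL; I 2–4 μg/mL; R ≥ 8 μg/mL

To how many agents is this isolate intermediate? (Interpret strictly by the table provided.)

2

Rifampin 0.25 μg/mL: ≤ 0.5 μg/mL — susceptible
Ampicillin (0.03 μg/mL) ≤ 4 μg/mL ⇒ susceptible
Tobramycin (64 μg/mL) in 32–64 μg/mL → I
Cefazolin 0.25 μg/mL: ≤ 16 μg/mL → S
Ceftriaxone: 2 μg/mL is in 2–4 μg/mL → I
Meropenem (0.03 μg/mL) ≤ 8 μg/mL — susceptible
Chloramphenicol: 0.12 μg/mL is ≤ 0.12 μg/mL — Susceptible
Vancomycin: 0.03 μg/mL is ≤ 1 μg/mL — Susceptible
Tetracycline 0.06 μg/mL: ≤ 4 μg/mL → S
Intermediate: 2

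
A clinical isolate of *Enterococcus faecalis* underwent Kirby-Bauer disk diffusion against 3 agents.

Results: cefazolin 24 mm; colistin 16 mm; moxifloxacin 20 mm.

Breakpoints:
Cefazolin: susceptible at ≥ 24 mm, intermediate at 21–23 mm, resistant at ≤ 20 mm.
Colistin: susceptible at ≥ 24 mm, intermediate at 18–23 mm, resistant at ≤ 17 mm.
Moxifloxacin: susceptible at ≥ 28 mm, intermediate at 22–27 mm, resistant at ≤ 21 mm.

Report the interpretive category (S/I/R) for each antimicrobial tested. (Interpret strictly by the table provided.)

Cefazolin: 24 mm is ≥ 24 mm ⇒ susceptible
Colistin 16 mm: ≤ 17 mm — Resistant
Moxifloxacin (20 mm) ≤ 21 mm — resistant

S, R, R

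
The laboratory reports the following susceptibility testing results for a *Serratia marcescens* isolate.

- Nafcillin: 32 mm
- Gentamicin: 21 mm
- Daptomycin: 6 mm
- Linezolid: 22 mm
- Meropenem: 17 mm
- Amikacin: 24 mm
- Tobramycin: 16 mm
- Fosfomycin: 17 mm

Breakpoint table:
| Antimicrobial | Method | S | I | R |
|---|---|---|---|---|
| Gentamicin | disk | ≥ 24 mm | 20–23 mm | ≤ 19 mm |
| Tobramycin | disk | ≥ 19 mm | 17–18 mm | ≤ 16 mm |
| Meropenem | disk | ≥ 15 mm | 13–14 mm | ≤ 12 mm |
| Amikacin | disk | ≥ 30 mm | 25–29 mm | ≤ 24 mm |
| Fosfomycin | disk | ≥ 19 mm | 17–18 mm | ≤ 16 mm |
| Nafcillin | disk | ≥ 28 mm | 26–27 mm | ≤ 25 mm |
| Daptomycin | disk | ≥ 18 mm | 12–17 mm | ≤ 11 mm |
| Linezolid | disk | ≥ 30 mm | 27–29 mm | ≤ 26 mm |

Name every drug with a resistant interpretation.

daptomycin, linezolid, amikacin, tobramycin

Nafcillin 32 mm: ≥ 28 mm → S
Gentamicin (21 mm) in 20–23 mm — intermediate
Daptomycin (6 mm) ≤ 11 mm → resistant
Linezolid (22 mm) ≤ 26 mm — R
Meropenem: 17 mm is ≥ 15 mm ⇒ S
Amikacin: 24 mm is ≤ 24 mm ⇒ R
Tobramycin 16 mm: ≤ 16 mm ⇒ Resistant
Fosfomycin 17 mm: in 17–18 mm — Intermediate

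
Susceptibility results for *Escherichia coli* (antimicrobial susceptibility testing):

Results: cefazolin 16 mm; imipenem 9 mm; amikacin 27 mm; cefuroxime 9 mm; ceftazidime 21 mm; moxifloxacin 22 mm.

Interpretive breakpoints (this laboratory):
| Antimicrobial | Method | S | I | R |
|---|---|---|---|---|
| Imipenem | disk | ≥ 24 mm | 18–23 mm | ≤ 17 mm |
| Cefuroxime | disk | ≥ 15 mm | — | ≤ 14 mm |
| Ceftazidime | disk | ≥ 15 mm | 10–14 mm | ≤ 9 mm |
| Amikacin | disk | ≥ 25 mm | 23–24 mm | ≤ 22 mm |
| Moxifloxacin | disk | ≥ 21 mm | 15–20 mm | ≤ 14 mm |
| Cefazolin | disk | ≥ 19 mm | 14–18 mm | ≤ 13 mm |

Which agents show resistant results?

Cefazolin (16 mm) in 14–18 mm → I
Imipenem (9 mm) ≤ 17 mm ⇒ resistant
Amikacin (27 mm) ≥ 25 mm — susceptible
Cefuroxime: 9 mm is ≤ 14 mm → R
Ceftazidime (21 mm) ≥ 15 mm — S
Moxifloxacin (22 mm) ≥ 21 mm ⇒ S

imipenem, cefuroxime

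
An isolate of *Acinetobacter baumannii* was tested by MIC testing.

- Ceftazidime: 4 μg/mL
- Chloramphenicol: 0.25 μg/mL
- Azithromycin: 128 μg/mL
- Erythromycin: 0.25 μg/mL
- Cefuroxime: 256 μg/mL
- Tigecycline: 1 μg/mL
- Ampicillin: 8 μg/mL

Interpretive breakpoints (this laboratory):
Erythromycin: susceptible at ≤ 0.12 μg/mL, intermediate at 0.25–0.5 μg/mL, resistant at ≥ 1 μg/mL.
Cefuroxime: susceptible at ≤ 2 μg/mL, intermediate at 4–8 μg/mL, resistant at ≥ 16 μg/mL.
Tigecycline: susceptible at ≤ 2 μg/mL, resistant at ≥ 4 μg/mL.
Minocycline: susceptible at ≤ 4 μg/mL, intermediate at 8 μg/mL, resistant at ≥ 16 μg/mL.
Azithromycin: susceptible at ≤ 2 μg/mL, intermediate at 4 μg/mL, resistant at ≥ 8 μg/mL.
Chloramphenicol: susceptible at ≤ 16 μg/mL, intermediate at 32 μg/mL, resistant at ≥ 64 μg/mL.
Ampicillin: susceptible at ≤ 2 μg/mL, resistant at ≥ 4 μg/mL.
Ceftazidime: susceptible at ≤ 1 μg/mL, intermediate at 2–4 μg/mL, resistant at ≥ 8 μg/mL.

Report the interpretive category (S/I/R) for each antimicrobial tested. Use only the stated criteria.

I, S, R, I, R, S, R

Ceftazidime (4 μg/mL) in 2–4 μg/mL ⇒ Intermediate
Chloramphenicol 0.25 μg/mL: ≤ 16 μg/mL → susceptible
Azithromycin 128 μg/mL: ≥ 8 μg/mL ⇒ R
Erythromycin (0.25 μg/mL) in 0.25–0.5 μg/mL → I
Cefuroxime (256 μg/mL) ≥ 16 μg/mL → Resistant
Tigecycline: 1 μg/mL is ≤ 2 μg/mL ⇒ S
Ampicillin 8 μg/mL: ≥ 4 μg/mL → R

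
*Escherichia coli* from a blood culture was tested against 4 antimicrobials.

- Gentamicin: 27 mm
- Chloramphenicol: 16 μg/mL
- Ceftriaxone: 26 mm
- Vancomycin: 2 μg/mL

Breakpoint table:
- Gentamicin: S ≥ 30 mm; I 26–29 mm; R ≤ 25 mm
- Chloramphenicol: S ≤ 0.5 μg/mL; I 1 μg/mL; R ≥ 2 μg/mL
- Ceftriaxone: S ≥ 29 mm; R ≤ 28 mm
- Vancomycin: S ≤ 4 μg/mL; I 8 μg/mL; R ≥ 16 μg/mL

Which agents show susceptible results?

vancomycin

Gentamicin: 27 mm is in 26–29 mm — Intermediate
Chloramphenicol: 16 μg/mL is ≥ 2 μg/mL → R
Ceftriaxone: 26 mm is ≤ 28 mm ⇒ R
Vancomycin 2 μg/mL: ≤ 4 μg/mL → Susceptible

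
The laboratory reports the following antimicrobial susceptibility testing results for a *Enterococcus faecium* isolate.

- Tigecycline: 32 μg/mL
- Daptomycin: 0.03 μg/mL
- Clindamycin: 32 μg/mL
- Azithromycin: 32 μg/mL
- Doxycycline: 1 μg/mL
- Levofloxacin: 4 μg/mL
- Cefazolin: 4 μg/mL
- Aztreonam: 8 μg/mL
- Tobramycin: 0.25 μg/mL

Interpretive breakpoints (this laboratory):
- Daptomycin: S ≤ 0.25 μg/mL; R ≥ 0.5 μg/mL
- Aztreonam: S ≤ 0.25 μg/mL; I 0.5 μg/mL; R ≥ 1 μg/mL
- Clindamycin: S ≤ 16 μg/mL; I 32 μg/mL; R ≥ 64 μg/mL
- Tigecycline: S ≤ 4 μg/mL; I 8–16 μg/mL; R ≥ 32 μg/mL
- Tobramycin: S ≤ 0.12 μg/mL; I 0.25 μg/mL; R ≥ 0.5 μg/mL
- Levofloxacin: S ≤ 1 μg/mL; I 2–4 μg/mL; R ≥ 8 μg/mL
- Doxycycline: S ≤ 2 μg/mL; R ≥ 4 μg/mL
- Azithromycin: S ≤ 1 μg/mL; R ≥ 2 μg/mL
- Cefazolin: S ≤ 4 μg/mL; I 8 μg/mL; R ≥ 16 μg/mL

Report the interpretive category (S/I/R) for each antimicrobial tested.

R, S, I, R, S, I, S, R, I

Tigecycline (32 μg/mL) ≥ 32 μg/mL → R
Daptomycin 0.03 μg/mL: ≤ 0.25 μg/mL — S
Clindamycin (32 μg/mL) = 32 μg/mL → Intermediate
Azithromycin 32 μg/mL: ≥ 2 μg/mL ⇒ resistant
Doxycycline (1 μg/mL) ≤ 2 μg/mL — S
Levofloxacin 4 μg/mL: in 2–4 μg/mL → intermediate
Cefazolin 4 μg/mL: ≤ 4 μg/mL ⇒ susceptible
Aztreonam 8 μg/mL: ≥ 1 μg/mL → R
Tobramycin 0.25 μg/mL: = 0.25 μg/mL → intermediate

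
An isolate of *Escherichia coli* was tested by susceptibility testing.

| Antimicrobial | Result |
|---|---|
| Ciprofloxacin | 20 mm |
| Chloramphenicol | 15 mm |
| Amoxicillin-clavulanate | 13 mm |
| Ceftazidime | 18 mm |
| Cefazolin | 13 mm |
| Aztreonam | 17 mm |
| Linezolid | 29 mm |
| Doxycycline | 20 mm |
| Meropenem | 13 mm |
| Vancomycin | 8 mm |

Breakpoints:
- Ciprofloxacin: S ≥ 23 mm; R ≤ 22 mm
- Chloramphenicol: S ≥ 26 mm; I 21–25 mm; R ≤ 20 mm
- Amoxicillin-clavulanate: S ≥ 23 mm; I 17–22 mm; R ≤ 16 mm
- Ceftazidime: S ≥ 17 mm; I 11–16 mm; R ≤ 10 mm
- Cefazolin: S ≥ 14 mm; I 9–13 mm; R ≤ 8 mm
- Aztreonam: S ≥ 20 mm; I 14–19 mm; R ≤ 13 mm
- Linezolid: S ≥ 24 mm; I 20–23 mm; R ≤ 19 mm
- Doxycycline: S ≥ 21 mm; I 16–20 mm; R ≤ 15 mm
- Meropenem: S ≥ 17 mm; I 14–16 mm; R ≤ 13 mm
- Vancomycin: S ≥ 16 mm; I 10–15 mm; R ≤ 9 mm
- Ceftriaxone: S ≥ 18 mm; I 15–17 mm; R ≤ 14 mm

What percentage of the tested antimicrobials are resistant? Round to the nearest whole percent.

50%

Ciprofloxacin: 20 mm is ≤ 22 mm ⇒ resistant
Chloramphenicol: 15 mm is ≤ 20 mm → Resistant
Amoxicillin-clavulanate (13 mm) ≤ 16 mm → R
Ceftazidime (18 mm) ≥ 17 mm ⇒ S
Cefazolin (13 mm) in 9–13 mm ⇒ intermediate
Aztreonam 17 mm: in 14–19 mm → Intermediate
Linezolid 29 mm: ≥ 24 mm → susceptible
Doxycycline 20 mm: in 16–20 mm → intermediate
Meropenem: 13 mm is ≤ 13 mm → Resistant
Vancomycin: 8 mm is ≤ 9 mm — Resistant
Resistant: 5/10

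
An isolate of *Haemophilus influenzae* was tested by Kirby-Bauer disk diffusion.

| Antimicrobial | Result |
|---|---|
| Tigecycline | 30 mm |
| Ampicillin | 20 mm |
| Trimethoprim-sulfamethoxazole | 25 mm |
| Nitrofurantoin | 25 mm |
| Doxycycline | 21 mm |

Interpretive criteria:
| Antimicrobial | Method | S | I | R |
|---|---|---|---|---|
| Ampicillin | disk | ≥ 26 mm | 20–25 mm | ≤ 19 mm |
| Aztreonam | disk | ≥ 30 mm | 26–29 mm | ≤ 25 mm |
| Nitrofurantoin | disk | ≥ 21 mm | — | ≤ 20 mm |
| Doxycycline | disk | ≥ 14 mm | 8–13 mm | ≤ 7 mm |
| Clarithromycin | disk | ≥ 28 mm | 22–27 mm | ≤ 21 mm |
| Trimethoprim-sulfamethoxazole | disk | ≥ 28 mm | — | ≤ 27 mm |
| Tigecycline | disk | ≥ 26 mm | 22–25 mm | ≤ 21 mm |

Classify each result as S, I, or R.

S, I, R, S, S

Tigecycline (30 mm) ≥ 26 mm — S
Ampicillin (20 mm) in 20–25 mm → intermediate
Trimethoprim-sulfamethoxazole: 25 mm is ≤ 27 mm ⇒ R
Nitrofurantoin: 25 mm is ≥ 21 mm — Susceptible
Doxycycline: 21 mm is ≥ 14 mm — Susceptible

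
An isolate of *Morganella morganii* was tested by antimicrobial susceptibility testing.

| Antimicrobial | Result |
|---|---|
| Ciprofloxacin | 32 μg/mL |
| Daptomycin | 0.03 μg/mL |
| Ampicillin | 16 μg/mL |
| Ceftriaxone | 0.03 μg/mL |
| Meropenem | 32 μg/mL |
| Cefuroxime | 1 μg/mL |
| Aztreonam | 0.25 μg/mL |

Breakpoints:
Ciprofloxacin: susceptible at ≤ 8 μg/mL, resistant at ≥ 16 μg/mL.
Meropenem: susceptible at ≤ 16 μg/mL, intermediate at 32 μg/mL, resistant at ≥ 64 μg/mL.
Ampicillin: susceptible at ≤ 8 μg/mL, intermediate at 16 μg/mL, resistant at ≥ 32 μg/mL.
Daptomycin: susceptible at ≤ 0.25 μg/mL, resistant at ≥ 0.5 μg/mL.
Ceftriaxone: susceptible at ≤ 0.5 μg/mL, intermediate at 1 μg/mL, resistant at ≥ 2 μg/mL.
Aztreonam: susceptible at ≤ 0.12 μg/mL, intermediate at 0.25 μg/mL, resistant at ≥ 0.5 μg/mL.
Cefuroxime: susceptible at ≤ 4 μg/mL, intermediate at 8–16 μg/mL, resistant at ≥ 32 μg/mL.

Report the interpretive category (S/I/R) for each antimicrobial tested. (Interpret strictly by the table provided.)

R, S, I, S, I, S, I

Ciprofloxacin: 32 μg/mL is ≥ 16 μg/mL → resistant
Daptomycin 0.03 μg/mL: ≤ 0.25 μg/mL → Susceptible
Ampicillin (16 μg/mL) = 16 μg/mL ⇒ Intermediate
Ceftriaxone (0.03 μg/mL) ≤ 0.5 μg/mL ⇒ S
Meropenem (32 μg/mL) = 32 μg/mL ⇒ I
Cefuroxime (1 μg/mL) ≤ 4 μg/mL ⇒ S
Aztreonam (0.25 μg/mL) = 0.25 μg/mL ⇒ intermediate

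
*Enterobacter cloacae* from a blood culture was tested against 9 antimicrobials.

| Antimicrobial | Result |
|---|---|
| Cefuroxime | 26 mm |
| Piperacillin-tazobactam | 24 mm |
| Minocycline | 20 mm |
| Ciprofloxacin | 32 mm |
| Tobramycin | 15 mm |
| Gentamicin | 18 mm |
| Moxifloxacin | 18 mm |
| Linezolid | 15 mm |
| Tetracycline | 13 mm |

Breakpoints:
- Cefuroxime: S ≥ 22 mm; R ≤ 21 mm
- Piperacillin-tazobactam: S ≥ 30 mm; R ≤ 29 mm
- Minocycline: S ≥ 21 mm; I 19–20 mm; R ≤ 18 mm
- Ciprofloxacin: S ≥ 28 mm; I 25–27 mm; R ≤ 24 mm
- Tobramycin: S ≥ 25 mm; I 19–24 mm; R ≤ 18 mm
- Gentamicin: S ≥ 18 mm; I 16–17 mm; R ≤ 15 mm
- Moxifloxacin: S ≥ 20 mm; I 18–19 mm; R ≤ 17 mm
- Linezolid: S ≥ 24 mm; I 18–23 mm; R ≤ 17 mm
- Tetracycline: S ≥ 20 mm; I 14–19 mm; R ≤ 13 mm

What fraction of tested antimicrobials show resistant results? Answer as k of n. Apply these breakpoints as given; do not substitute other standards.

Cefuroxime 26 mm: ≥ 22 mm → S
Piperacillin-tazobactam: 24 mm is ≤ 29 mm — R
Minocycline 20 mm: in 19–20 mm → I
Ciprofloxacin: 32 mm is ≥ 28 mm — susceptible
Tobramycin 15 mm: ≤ 18 mm — R
Gentamicin 18 mm: ≥ 18 mm → Susceptible
Moxifloxacin (18 mm) in 18–19 mm → I
Linezolid (15 mm) ≤ 17 mm ⇒ resistant
Tetracycline (13 mm) ≤ 13 mm ⇒ resistant
Resistant: 4/9

4 of 9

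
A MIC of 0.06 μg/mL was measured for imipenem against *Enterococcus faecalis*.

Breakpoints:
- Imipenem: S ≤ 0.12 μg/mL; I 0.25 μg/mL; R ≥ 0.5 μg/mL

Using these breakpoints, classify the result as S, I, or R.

Imipenem: 0.06 μg/mL is ≤ 0.12 μg/mL → Susceptible

Susceptible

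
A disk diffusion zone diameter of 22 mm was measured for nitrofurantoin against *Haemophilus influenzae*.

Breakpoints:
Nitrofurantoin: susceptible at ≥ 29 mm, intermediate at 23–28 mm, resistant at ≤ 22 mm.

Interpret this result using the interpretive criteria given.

Resistant

Nitrofurantoin (22 mm) ≤ 22 mm — resistant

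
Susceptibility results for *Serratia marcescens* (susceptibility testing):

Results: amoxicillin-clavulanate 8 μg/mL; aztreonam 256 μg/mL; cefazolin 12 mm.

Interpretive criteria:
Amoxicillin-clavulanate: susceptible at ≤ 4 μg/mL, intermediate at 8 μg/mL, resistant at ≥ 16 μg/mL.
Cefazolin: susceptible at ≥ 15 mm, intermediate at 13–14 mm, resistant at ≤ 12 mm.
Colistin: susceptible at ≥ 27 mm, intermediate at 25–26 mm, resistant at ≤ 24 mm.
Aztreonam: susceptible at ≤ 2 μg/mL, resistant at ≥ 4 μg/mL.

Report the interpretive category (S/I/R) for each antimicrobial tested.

Amoxicillin-clavulanate: 8 μg/mL is = 8 μg/mL → I
Aztreonam 256 μg/mL: ≥ 4 μg/mL — R
Cefazolin 12 mm: ≤ 12 mm ⇒ Resistant

I, R, R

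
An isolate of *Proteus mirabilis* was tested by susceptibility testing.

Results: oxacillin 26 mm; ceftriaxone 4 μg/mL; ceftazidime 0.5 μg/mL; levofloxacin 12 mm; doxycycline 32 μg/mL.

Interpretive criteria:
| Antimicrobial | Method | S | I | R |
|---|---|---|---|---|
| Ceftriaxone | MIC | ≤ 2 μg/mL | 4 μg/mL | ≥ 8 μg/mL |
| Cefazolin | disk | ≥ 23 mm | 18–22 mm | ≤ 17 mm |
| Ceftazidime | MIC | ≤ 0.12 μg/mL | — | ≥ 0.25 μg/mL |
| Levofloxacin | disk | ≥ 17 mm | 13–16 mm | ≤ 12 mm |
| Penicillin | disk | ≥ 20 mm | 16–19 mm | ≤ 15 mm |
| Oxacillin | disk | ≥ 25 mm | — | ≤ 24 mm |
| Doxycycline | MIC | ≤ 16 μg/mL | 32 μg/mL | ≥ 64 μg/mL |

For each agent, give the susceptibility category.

Oxacillin: 26 mm is ≥ 25 mm — Susceptible
Ceftriaxone (4 μg/mL) = 4 μg/mL — Intermediate
Ceftazidime: 0.5 μg/mL is ≥ 0.25 μg/mL → resistant
Levofloxacin: 12 mm is ≤ 12 mm — Resistant
Doxycycline: 32 μg/mL is = 32 μg/mL — intermediate

S, I, R, R, I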